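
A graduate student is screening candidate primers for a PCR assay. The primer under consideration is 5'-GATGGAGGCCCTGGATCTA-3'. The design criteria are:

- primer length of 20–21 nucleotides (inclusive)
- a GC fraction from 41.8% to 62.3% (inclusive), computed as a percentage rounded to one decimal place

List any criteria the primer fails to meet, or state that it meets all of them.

Fails: length.

Base counts: A=4, T=4, G=7, C=4 (length 19).
length: length 19, outside 20–21 ✗
GC content: GC 11/19 = 57.9% ✓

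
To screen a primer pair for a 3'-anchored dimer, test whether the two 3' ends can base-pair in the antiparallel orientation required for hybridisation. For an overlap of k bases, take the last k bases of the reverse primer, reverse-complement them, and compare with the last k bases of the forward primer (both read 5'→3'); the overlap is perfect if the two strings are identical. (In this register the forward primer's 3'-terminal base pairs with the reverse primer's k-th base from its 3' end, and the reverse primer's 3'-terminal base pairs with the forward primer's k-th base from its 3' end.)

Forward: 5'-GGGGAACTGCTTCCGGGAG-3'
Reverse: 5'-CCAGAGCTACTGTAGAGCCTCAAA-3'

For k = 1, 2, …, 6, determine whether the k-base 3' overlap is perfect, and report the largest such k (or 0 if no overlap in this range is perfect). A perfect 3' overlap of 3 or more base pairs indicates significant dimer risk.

Last 6 bases (5'→3') — forward …CGGGAG, reverse …CTCAAA.
Reverse complement of the reverse primer's last 6 bases: TTTGAG; its first k bases are the reverse complement of the reverse primer's last k bases, so a perfect k-base overlap needs the forward primer's last k bases to equal them.
Comparing (forward last k vs required): k=1: G vs T ✗; k=2: AG vs TT ✗; k=3: GAG vs TTT ✗; k=4: GGAG vs TTTG ✗; k=5: GGGAG vs TTTGA ✗; k=6: CGGGAG vs TTTGAG ✗.
No overlap length from 1 to 6 is perfect, so the longest perfect 3' overlap is 0.

Longest perfect overlap: 0 complementary base pairs; below the dimer-risk threshold (threshold 3).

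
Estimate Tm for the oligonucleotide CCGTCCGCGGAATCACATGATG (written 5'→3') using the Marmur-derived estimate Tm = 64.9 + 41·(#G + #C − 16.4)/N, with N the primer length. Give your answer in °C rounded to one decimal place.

58.6°C

Base counts: A=5, T=4, G=6, C=7; G+C = 13, N = 22.
Tm = 64.9 + 41·(13 − 16.4)/22 = 64.9 + -139.40/22 = 58.6°C.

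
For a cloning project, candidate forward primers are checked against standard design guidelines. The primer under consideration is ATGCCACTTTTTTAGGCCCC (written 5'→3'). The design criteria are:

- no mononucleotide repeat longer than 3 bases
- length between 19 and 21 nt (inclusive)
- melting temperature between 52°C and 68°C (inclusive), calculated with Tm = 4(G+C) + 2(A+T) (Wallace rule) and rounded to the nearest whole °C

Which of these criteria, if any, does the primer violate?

Base counts: A=3, T=7, G=3, C=7 (length 20).
homopolymer run: longest run = 6, exceeds 3 ✗
length: length 20 ✓
Tm: Tm = 2·10 + 4·10 = 60°C ✓

Fails: homopolymer run.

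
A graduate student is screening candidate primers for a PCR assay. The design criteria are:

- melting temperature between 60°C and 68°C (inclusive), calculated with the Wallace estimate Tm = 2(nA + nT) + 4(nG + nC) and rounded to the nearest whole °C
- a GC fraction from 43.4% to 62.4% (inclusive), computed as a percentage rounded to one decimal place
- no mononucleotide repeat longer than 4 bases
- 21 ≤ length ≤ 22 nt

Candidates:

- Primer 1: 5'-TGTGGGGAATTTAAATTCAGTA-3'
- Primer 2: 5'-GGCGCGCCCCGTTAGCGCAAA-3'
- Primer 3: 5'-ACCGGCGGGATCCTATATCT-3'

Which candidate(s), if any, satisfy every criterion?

None of the candidates satisfy all criteria.

Primer 1 (22 nt, A=7 T=8 G=6 C=1): Tm = 2·15 + 4·7 = 58°C, outside 60–68°C ✗; GC 7/22 = 31.8%, outside 43.4–62.4% ✗; longest run = 4 ✓; length 22 ✓ — fails.
Primer 2 (21 nt, A=4 T=2 G=7 C=8): Tm = 2·6 + 4·15 = 72°C, outside 60–68°C ✗; GC 15/21 = 71.4%, outside 43.4–62.4% ✗; longest run = 4 ✓; length 21 ✓ — fails.
Primer 3 (20 nt, A=4 T=5 G=5 C=6): Tm = 2·9 + 4·11 = 62°C ✓; GC 11/20 = 55.0% ✓; longest run = 3 ✓; length 20, outside 21–22 ✗ — fails.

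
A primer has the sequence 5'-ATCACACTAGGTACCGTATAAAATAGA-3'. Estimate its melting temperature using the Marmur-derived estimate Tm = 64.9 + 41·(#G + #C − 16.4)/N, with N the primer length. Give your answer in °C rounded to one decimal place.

53.7°C

Base counts: A=12, T=6, G=4, C=5; G+C = 9, N = 27.
Tm = 64.9 + 41·(9 − 16.4)/27 = 64.9 + -303.40/27 = 53.7°C.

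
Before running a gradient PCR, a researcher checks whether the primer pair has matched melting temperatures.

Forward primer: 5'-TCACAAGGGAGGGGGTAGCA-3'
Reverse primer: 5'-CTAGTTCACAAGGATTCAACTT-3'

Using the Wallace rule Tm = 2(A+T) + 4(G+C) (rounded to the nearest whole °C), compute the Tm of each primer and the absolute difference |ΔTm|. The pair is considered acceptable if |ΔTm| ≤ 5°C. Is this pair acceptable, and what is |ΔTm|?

|ΔTm| = 4°C; the pair is acceptable.

Forward: A=6 T=2 G=9 C=3 → Tm = 2·8 + 4·12 = 64°C.
Reverse: A=7 T=7 G=3 C=5 → Tm = 2·14 + 4·8 = 60°C.
|ΔTm| = |64 − 60| = 4°C, ≤ 5°C.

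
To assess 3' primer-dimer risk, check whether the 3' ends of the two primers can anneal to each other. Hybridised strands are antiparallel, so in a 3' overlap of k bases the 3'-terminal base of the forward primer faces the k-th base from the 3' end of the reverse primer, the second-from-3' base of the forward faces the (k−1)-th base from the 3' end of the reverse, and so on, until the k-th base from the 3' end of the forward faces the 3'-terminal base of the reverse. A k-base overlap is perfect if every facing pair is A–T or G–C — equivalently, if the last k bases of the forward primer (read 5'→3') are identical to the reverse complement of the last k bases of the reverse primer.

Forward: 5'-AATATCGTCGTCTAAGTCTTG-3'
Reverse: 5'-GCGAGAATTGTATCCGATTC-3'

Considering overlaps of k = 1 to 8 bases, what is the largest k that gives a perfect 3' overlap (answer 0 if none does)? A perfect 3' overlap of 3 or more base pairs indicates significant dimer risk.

Last 8 bases (5'→3') — forward …AAGTCTTG, reverse …TCCGATTC.
Reverse complement of the reverse primer's last 8 bases: GAATCGGA; its first k bases are the reverse complement of the reverse primer's last k bases, so a perfect k-base overlap needs the forward primer's last k bases to equal them.
Comparing (forward last k vs required): k=1: G vs G ✓; k=2: TG vs GA ✗; k=3: TTG vs GAA ✗; k=4: CTTG vs GAAT ✗; k=5: TCTTG vs GAATC ✗; k=6: GTCTTG vs GAATCG ✗; k=7: AGTCTTG vs GAATCGG ✗; k=8: AAGTCTTG vs GAATCGGA ✗.
Only k = 1 is perfect, so the longest perfect 3' overlap is 1.

Longest perfect overlap: 1 complementary base pair; below the dimer-risk threshold (threshold 3).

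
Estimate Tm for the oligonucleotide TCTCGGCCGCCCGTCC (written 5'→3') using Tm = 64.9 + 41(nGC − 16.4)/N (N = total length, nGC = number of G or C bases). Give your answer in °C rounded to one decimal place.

56.2°C

Base counts: A=0, T=3, G=4, C=9; G+C = 13, N = 16.
Tm = 64.9 + 41·(13 − 16.4)/16 = 64.9 + -139.40/16 = 56.2°C.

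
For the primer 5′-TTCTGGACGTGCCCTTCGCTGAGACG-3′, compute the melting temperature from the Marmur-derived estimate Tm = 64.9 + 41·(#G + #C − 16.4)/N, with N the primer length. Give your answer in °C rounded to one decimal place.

64.3°C

Base counts: A=3, T=7, G=8, C=8; G+C = 16, N = 26.
Tm = 64.9 + 41·(16 − 16.4)/26 = 64.9 + -16.40/26 = 64.3°C.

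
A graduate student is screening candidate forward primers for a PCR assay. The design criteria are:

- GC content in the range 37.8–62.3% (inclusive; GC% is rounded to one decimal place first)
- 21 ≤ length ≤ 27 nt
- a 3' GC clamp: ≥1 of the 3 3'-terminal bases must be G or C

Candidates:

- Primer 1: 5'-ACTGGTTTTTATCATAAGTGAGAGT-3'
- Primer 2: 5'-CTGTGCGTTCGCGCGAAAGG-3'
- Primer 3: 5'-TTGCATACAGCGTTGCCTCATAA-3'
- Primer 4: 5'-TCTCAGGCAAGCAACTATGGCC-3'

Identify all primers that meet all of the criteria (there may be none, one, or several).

Primer 4 only.

Primer 1 (25 nt, A=7 T=10 G=6 C=2): GC 8/25 = 32.0%, outside 37.8–62.3% ✗; length 25 ✓; 3' end AGT has 1 G/C ✓ — fails.
Primer 2 (20 nt, A=3 T=4 G=8 C=5): GC 13/20 = 65.0%, outside 37.8–62.3% ✗; length 20, outside 21–27 ✗; 3' end AGG has 2 G/C ✓ — fails.
Primer 3 (23 nt, A=6 T=7 G=4 C=6): GC 10/23 = 43.5% ✓; length 23 ✓; 3' end TAA has 0 G/C, need ≥1 ✗ — fails.
Primer 4 (22 nt, A=6 T=4 G=5 C=7): GC 12/22 = 54.5% ✓; length 22 ✓; 3' end GCC has 3 G/C ✓ — passes.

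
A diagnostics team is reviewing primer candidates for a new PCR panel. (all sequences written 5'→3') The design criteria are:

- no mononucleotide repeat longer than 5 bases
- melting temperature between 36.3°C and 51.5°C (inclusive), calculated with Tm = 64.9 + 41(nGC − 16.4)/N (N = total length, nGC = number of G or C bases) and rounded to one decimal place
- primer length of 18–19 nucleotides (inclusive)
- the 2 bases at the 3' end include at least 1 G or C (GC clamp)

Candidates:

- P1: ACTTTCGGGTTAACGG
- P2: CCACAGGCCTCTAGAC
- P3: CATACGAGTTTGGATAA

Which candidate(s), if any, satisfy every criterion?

P1 (16 nt, A=3 T=5 G=5 C=3): longest run = 3 ✓; Tm = 64.9 + 41·(8 − 16.4)/16 = 43.4°C ✓; length 16, outside 18–19 ✗; 3' end GG has 2 G/C ✓ — fails.
P2 (16 nt, A=4 T=2 G=3 C=7): longest run = 2 ✓; Tm = 64.9 + 41·(10 − 16.4)/16 = 48.5°C ✓; length 16, outside 18–19 ✗; 3' end AC has 1 G/C ✓ — fails.
P3 (17 nt, A=6 T=5 G=4 C=2): longest run = 3 ✓; Tm = 64.9 + 41·(6 − 16.4)/17 = 39.8°C ✓; length 17, outside 18–19 ✗; 3' end AA has 0 G/C, need ≥1 ✗ — fails.

None of the candidates satisfy all criteria.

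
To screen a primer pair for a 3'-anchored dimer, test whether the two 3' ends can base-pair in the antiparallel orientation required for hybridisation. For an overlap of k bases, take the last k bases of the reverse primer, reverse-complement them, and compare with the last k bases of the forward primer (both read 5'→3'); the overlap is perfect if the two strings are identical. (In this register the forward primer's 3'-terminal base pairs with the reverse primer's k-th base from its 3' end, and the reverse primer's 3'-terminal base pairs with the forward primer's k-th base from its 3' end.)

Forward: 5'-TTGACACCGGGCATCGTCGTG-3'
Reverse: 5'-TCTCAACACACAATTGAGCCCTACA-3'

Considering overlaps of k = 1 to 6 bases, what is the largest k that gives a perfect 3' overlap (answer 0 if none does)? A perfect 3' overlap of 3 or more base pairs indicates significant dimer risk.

Last 6 bases (5'→3') — forward …GTCGTG, reverse …CCTACA.
Reverse complement of the reverse primer's last 6 bases: TGTAGG; its first k bases are the reverse complement of the reverse primer's last k bases, so a perfect k-base overlap needs the forward primer's last k bases to equal them.
Comparing (forward last k vs required): k=1: G vs T ✗; k=2: TG vs TG ✓; k=3: GTG vs TGT ✗; k=4: CGTG vs TGTA ✗; k=5: TCGTG vs TGTAG ✗; k=6: GTCGTG vs TGTAGG ✗.
Only k = 2 is perfect, so the longest perfect 3' overlap is 2.

Longest perfect overlap: 2 complementary base pairs; below the dimer-risk threshold (threshold 3).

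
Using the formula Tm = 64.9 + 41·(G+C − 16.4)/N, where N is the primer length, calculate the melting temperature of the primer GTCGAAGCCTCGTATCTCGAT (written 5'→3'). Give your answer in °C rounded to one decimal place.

54.4°C

Base counts: A=4, T=6, G=5, C=6; G+C = 11, N = 21.
Tm = 64.9 + 41·(11 − 16.4)/21 = 64.9 + -221.40/21 = 54.4°C.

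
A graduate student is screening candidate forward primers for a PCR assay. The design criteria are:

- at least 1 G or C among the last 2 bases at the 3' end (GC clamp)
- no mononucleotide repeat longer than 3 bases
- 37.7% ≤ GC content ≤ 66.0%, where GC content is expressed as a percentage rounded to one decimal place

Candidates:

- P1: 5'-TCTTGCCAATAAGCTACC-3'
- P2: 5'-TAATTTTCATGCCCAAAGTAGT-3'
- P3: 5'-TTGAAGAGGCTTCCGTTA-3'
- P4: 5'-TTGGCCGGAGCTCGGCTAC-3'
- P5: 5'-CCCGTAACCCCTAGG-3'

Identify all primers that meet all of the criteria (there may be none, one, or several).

P1 (18 nt, A=5 T=5 G=2 C=6): 3' end CC has 2 G/C ✓; longest run = 2 ✓; GC 8/18 = 44.4% ✓ — passes.
P2 (22 nt, A=7 T=8 G=3 C=4): 3' end GT has 1 G/C ✓; longest run = 4, exceeds 3 ✗; GC 7/22 = 31.8%, outside 37.7–66.0% ✗ — fails.
P3 (18 nt, A=4 T=6 G=5 C=3): 3' end TA has 0 G/C, need ≥1 ✗; longest run = 2 ✓; GC 8/18 = 44.4% ✓ — fails.
P4 (19 nt, A=2 T=4 G=7 C=6): 3' end AC has 1 G/C ✓; longest run = 2 ✓; GC 13/19 = 68.4%, outside 37.7–66.0% ✗ — fails.
P5 (15 nt, A=3 T=2 G=3 C=7): 3' end GG has 2 G/C ✓; longest run = 4, exceeds 3 ✗; GC 10/15 = 66.7%, outside 37.7–66.0% ✗ — fails.

P1 only.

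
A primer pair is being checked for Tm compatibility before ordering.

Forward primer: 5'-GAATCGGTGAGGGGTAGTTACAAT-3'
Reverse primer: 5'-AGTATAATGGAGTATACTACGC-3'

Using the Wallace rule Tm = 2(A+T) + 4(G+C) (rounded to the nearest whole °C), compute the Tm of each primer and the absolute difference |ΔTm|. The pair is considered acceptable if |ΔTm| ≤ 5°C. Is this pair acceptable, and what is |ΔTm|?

|ΔTm| = 10°C; the pair is not acceptable.

Forward: A=7 T=6 G=9 C=2 → Tm = 2·13 + 4·11 = 70°C.
Reverse: A=8 T=6 G=5 C=3 → Tm = 2·14 + 4·8 = 60°C.
|ΔTm| = |70 − 60| = 10°C, > 5°C.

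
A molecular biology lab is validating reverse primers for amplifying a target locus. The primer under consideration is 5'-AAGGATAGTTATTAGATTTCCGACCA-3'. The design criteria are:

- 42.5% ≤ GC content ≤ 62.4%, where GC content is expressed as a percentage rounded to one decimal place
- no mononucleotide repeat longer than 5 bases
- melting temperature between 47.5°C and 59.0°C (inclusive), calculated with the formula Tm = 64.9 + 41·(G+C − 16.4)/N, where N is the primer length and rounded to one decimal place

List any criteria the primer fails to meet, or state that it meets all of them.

Fails: GC content.

Base counts: A=9, T=8, G=5, C=4 (length 26).
GC content: GC 9/26 = 34.6%, outside 42.5–62.4% ✗
homopolymer run: longest run = 3 ✓
Tm: Tm = 64.9 + 41·(9 − 16.4)/26 = 53.2°C ✓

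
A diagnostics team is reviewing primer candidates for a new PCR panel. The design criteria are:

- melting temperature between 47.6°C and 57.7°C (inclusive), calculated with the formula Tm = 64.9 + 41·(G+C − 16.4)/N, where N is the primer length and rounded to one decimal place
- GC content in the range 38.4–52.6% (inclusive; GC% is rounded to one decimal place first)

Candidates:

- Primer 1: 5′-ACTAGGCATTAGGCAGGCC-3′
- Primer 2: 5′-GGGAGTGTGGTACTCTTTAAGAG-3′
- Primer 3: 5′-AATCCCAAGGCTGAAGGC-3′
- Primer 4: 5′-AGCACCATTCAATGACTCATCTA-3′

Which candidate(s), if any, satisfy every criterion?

Primer 2 and Primer 4.

Primer 1 (19 nt, A=5 T=3 G=6 C=5): Tm = 64.9 + 41·(11 − 16.4)/19 = 53.2°C ✓; GC 11/19 = 57.9%, outside 38.4–52.6% ✗ — fails.
Primer 2 (23 nt, A=5 T=7 G=9 C=2): Tm = 64.9 + 41·(11 − 16.4)/23 = 55.3°C ✓; GC 11/23 = 47.8% ✓ — passes.
Primer 3 (18 nt, A=6 T=2 G=5 C=5): Tm = 64.9 + 41·(10 − 16.4)/18 = 50.3°C ✓; GC 10/18 = 55.6%, outside 38.4–52.6% ✗ — fails.
Primer 4 (23 nt, A=8 T=6 G=2 C=7): Tm = 64.9 + 41·(9 − 16.4)/23 = 51.7°C ✓; GC 9/23 = 39.1% ✓ — passes.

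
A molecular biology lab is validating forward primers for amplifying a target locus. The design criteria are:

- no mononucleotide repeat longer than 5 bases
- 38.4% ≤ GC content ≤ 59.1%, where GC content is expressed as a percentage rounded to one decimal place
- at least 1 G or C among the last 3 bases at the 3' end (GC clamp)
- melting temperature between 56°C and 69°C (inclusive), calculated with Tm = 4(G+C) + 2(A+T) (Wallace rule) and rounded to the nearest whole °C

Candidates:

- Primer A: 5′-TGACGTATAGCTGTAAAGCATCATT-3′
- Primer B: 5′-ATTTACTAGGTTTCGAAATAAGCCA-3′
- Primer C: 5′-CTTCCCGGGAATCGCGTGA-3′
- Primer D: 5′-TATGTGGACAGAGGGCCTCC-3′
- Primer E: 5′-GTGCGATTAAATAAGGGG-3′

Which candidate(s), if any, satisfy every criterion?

Primer A (25 nt, A=8 T=8 G=5 C=4): longest run = 3 ✓; GC 9/25 = 36.0%, outside 38.4–59.1% ✗; 3' end ATT has 0 G/C, need ≥1 ✗; Tm = 2·16 + 4·9 = 68°C ✓ — fails.
Primer B (25 nt, A=9 T=8 G=4 C=4): longest run = 3 ✓; GC 8/25 = 32.0%, outside 38.4–59.1% ✗; 3' end CCA has 2 G/C ✓; Tm = 2·17 + 4·8 = 66°C ✓ — fails.
Primer C (19 nt, A=3 T=4 G=6 C=6): longest run = 3 ✓; GC 12/19 = 63.2%, outside 38.4–59.1% ✗; 3' end TGA has 1 G/C ✓; Tm = 2·7 + 4·12 = 62°C ✓ — fails.
Primer D (20 nt, A=4 T=4 G=7 C=5): longest run = 3 ✓; GC 12/20 = 60.0%, outside 38.4–59.1% ✗; 3' end TCC has 2 G/C ✓; Tm = 2·8 + 4·12 = 64°C ✓ — fails.
Primer E (18 nt, A=6 T=4 G=7 C=1): longest run = 4 ✓; GC 8/18 = 44.4% ✓; 3' end GGG has 3 G/C ✓; Tm = 2·10 + 4·8 = 52°C, outside 56–69°C ✗ — fails.

None of the candidates satisfy all criteria.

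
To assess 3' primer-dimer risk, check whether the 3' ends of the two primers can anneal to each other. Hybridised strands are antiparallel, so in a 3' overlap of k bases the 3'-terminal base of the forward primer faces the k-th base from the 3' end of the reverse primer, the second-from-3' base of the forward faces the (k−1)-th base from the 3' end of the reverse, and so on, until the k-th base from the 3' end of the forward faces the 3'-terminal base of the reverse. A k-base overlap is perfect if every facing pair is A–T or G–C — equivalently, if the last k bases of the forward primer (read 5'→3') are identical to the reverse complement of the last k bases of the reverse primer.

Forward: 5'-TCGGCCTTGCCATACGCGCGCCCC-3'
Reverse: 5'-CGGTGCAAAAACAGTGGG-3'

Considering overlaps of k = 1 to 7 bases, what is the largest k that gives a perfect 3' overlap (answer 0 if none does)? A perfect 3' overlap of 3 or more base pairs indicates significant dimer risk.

Last 7 bases (5'→3') — forward …GCGCCCC, reverse …CAGTGGG.
Reverse complement of the reverse primer's last 7 bases: CCCACTG; its first k bases are the reverse complement of the reverse primer's last k bases, so a perfect k-base overlap needs the forward primer's last k bases to equal them.
Comparing (forward last k vs required): k=1: C vs C ✓; k=2: CC vs CC ✓; k=3: CCC vs CCC ✓; k=4: CCCC vs CCCA ✗; k=5: GCCCC vs CCCAC ✗; k=6: CGCCCC vs CCCACT ✗; k=7: GCGCCCC vs CCCACTG ✗.
Perfect overlaps at k = 1, 2, 3; the largest is 3.

Longest perfect overlap: 3 complementary base pairs; significant dimer risk (threshold 3).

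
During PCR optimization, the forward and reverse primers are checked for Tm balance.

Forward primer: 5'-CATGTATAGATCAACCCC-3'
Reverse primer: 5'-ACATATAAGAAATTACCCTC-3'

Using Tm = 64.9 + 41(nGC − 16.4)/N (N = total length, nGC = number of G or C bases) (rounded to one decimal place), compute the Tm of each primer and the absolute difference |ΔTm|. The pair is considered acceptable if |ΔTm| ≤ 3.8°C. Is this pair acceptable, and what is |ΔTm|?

Forward: G+C = 8, N = 18 → Tm = 64.9 + 41·(8 − 16.4)/18 = 45.8°C.
Reverse: G+C = 6, N = 20 → Tm = 64.9 + 41·(6 − 16.4)/20 = 43.6°C.
|ΔTm| = |45.8 − 43.6| = 2.2°C, ≤ 3.8°C.

|ΔTm| = 2.2°C; the pair is acceptable.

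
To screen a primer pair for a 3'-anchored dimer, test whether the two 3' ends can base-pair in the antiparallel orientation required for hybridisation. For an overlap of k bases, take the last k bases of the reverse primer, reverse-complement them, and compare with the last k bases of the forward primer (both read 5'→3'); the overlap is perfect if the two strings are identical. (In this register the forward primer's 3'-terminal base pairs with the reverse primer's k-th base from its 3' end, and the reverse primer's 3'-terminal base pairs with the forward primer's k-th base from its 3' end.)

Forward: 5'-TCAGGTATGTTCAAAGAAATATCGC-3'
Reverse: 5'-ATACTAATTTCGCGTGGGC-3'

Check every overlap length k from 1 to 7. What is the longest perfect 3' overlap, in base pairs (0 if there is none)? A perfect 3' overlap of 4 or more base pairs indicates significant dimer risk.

Longest perfect overlap: 2 complementary base pairs; below the dimer-risk threshold (threshold 4).

Last 7 bases (5'→3') — forward …ATATCGC, reverse …CGTGGGC.
Reverse complement of the reverse primer's last 7 bases: GCCCACG; its first k bases are the reverse complement of the reverse primer's last k bases, so a perfect k-base overlap needs the forward primer's last k bases to equal them.
Comparing (forward last k vs required): k=1: C vs G ✗; k=2: GC vs GC ✓; k=3: CGC vs GCC ✗; k=4: TCGC vs GCCC ✗; k=5: ATCGC vs GCCCA ✗; k=6: TATCGC vs GCCCAC ✗; k=7: ATATCGC vs GCCCACG ✗.
Only k = 2 is perfect, so the longest perfect 3' overlap is 2.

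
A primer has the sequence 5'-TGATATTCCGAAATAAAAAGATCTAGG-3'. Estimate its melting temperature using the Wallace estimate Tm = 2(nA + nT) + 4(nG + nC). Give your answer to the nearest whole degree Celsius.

70°C

Base counts: A=12, T=7, G=5, C=3 (length 27).
Tm = 2·(12+7) + 4·(5+3) = 2·19 + 4·8 = 38 + 32 = 70°C.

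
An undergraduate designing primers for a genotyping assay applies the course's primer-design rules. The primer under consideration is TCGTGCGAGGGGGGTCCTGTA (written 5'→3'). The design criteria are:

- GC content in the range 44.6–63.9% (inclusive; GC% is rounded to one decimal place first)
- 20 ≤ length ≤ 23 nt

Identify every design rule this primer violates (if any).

Base counts: A=2, T=5, G=10, C=4 (length 21).
GC content: GC 14/21 = 66.7%, outside 44.6–63.9% ✗
length: length 21 ✓

Fails: GC content.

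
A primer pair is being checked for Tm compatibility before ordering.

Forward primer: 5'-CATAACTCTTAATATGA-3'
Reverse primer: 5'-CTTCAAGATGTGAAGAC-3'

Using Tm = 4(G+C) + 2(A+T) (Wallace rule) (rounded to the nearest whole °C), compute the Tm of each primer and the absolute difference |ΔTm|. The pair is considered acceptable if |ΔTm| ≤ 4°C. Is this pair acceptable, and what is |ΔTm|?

|ΔTm| = 6°C; the pair is not acceptable.

Forward: A=7 T=6 G=1 C=3 → Tm = 2·13 + 4·4 = 42°C.
Reverse: A=6 T=4 G=4 C=3 → Tm = 2·10 + 4·7 = 48°C.
|ΔTm| = |42 − 48| = 6°C, > 4°C.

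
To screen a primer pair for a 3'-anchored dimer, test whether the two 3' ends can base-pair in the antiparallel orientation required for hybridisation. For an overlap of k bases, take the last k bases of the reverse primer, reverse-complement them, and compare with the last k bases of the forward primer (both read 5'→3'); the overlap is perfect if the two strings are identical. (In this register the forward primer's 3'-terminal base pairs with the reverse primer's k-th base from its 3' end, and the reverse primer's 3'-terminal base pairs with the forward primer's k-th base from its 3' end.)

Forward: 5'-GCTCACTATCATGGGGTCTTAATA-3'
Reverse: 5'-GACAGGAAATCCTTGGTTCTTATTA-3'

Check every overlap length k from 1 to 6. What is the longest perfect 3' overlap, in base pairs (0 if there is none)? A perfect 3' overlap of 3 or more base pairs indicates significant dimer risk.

Last 6 bases (5'→3') — forward …TTAATA, reverse …TTATTA.
Reverse complement of the reverse primer's last 6 bases: TAATAA; its first k bases are the reverse complement of the reverse primer's last k bases, so a perfect k-base overlap needs the forward primer's last k bases to equal them.
Comparing (forward last k vs required): k=1: A vs T ✗; k=2: TA vs TA ✓; k=3: ATA vs TAA ✗; k=4: AATA vs TAAT ✗; k=5: TAATA vs TAATA ✓; k=6: TTAATA vs TAATAA ✗.
Perfect overlaps at k = 2, 5; the largest is 5.

Longest perfect overlap: 5 complementary base pairs; significant dimer risk (threshold 3).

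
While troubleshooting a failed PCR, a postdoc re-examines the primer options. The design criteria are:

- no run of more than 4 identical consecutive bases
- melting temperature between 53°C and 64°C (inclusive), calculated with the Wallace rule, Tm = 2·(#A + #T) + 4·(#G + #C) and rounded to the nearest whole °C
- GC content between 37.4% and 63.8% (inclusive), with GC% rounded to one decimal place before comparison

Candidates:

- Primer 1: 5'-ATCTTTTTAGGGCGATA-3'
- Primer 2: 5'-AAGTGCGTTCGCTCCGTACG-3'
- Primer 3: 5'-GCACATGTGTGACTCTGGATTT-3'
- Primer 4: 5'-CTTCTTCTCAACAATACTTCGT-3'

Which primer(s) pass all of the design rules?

Primer 2 and Primer 3.

Primer 1 (17 nt, A=4 T=7 G=4 C=2): longest run = 5, exceeds 4 ✗; Tm = 2·11 + 4·6 = 46°C, outside 53–64°C ✗; GC 6/17 = 35.3%, outside 37.4–63.8% ✗ — fails.
Primer 2 (20 nt, A=3 T=5 G=6 C=6): longest run = 2 ✓; Tm = 2·8 + 4·12 = 64°C ✓; GC 12/20 = 60.0% ✓ — passes.
Primer 3 (22 nt, A=4 T=8 G=6 C=4): longest run = 3 ✓; Tm = 2·12 + 4·10 = 64°C ✓; GC 10/22 = 45.5% ✓ — passes.
Primer 4 (22 nt, A=5 T=9 G=1 C=7): longest run = 2 ✓; Tm = 2·14 + 4·8 = 60°C ✓; GC 8/22 = 36.4%, outside 37.4–63.8% ✗ — fails.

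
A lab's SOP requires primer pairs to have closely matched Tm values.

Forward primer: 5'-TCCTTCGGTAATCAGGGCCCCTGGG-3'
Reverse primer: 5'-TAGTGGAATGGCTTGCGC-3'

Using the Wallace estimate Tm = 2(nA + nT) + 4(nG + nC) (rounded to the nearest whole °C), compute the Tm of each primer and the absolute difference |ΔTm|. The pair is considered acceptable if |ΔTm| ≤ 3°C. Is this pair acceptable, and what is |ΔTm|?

|ΔTm| = 26°C; the pair is not acceptable.

Forward: A=3 T=6 G=8 C=8 → Tm = 2·9 + 4·16 = 82°C.
Reverse: A=3 T=5 G=7 C=3 → Tm = 2·8 + 4·10 = 56°C.
|ΔTm| = |82 − 56| = 26°C, > 3°C.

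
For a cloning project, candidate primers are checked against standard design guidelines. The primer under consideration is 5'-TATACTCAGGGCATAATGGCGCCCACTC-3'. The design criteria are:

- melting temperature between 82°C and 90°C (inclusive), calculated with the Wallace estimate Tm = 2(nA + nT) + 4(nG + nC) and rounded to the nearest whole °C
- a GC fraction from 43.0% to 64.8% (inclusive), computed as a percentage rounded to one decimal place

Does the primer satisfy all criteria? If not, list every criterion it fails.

Base counts: A=7, T=6, G=6, C=9 (length 28).
Tm: Tm = 2·13 + 4·15 = 86°C ✓
GC content: GC 15/28 = 53.6% ✓

Meets all criteria.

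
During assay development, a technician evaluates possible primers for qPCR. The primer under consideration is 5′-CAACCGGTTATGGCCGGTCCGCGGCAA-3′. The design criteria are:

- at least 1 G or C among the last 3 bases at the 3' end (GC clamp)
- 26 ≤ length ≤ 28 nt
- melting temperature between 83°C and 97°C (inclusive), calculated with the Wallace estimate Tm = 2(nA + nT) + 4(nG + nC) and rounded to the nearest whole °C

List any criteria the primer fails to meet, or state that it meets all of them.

Meets all criteria.

Base counts: A=5, T=4, G=9, C=9 (length 27).
GC clamp: 3' end CAA has 1 G/C ✓
length: length 27 ✓
Tm: Tm = 2·9 + 4·18 = 90°C ✓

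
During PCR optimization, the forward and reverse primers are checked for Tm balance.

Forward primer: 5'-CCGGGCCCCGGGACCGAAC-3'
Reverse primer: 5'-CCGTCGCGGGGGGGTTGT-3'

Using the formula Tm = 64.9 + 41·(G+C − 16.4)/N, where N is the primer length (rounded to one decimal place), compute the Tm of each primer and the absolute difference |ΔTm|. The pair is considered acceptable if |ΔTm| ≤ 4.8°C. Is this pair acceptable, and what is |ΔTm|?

|ΔTm| = 4.6°C; the pair is acceptable.

Forward: G+C = 16, N = 19 → Tm = 64.9 + 41·(16 − 16.4)/19 = 64.0°C.
Reverse: G+C = 14, N = 18 → Tm = 64.9 + 41·(14 − 16.4)/18 = 59.4°C.
|ΔTm| = |64.0 − 59.4| = 4.6°C, ≤ 4.8°C.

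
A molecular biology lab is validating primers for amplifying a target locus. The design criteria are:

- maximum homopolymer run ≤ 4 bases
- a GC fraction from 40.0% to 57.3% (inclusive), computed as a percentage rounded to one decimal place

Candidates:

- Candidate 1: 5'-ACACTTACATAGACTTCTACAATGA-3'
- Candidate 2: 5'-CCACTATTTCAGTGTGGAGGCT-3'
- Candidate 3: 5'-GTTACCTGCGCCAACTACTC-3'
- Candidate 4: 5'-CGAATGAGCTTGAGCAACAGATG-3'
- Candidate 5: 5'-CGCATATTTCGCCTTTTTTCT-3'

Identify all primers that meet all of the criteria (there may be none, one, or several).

Candidate 2, Candidate 3 and Candidate 4.

Candidate 1 (25 nt, A=10 T=7 G=2 C=6): longest run = 2 ✓; GC 8/25 = 32.0%, outside 40.0–57.3% ✗ — fails.
Candidate 2 (22 nt, A=4 T=7 G=6 C=5): longest run = 3 ✓; GC 11/22 = 50.0% ✓ — passes.
Candidate 3 (20 nt, A=4 T=5 G=3 C=8): longest run = 2 ✓; GC 11/20 = 55.0% ✓ — passes.
Candidate 4 (23 nt, A=8 T=4 G=7 C=4): longest run = 2 ✓; GC 11/23 = 47.8% ✓ — passes.
Candidate 5 (21 nt, A=2 T=11 G=2 C=6): longest run = 6, exceeds 4 ✗; GC 8/21 = 38.1%, outside 40.0–57.3% ✗ — fails.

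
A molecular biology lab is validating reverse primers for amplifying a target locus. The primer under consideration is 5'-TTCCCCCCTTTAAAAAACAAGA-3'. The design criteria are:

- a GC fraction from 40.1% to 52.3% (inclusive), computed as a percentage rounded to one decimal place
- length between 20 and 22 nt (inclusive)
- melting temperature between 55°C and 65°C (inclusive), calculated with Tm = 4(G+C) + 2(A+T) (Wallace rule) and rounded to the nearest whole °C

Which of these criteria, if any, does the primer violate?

Base counts: A=9, T=5, G=1, C=7 (length 22).
GC content: GC 8/22 = 36.4%, outside 40.1–52.3% ✗
length: length 22 ✓
Tm: Tm = 2·14 + 4·8 = 60°C ✓

Fails: GC content.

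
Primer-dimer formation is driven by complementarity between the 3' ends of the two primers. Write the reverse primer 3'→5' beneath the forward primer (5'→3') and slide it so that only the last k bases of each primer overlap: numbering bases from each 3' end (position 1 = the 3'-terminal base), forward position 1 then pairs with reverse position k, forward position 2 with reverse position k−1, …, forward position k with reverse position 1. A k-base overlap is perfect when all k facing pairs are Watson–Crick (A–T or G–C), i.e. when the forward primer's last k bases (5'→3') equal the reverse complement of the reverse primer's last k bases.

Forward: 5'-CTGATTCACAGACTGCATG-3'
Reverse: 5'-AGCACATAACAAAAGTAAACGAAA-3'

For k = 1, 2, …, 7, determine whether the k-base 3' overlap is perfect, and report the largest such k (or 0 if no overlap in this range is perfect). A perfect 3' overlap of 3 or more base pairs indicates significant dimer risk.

Last 7 bases (5'→3') — forward …CTGCATG, reverse …AACGAAA.
Reverse complement of the reverse primer's last 7 bases: TTTCGTT; its first k bases are the reverse complement of the reverse primer's last k bases, so a perfect k-base overlap needs the forward primer's last k bases to equal them.
Comparing (forward last k vs required): k=1: G vs T ✗; k=2: TG vs TT ✗; k=3: ATG vs TTT ✗; k=4: CATG vs TTTC ✗; k=5: GCATG vs TTTCG ✗; k=6: TGCATG vs TTTCGT ✗; k=7: CTGCATG vs TTTCGTT ✗.
No overlap length from 1 to 7 is perfect, so the longest perfect 3' overlap is 0.

Longest perfect overlap: 0 complementary base pairs; below the dimer-risk threshold (threshold 3).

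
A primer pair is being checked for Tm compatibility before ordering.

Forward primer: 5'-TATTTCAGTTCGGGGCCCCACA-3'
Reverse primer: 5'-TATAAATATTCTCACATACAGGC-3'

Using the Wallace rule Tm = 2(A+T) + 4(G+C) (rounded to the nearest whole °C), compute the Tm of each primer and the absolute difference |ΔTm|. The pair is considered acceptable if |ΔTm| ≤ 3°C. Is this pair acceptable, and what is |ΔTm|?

Forward: A=4 T=6 G=5 C=7 → Tm = 2·10 + 4·12 = 68°C.
Reverse: A=9 T=7 G=2 C=5 → Tm = 2·16 + 4·7 = 60°C.
|ΔTm| = |68 − 60| = 8°C, > 3°C.

|ΔTm| = 8°C; the pair is not acceptable.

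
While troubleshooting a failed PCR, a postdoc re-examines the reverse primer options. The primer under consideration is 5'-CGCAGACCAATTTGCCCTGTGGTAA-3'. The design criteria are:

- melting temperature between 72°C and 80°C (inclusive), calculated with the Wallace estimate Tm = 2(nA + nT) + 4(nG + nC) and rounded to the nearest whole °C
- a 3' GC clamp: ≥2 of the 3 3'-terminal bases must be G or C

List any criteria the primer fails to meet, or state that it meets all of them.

Fails: GC clamp.

Base counts: A=6, T=6, G=6, C=7 (length 25).
Tm: Tm = 2·12 + 4·13 = 76°C ✓
GC clamp: 3' end TAA has 0 G/C, need ≥2 ✗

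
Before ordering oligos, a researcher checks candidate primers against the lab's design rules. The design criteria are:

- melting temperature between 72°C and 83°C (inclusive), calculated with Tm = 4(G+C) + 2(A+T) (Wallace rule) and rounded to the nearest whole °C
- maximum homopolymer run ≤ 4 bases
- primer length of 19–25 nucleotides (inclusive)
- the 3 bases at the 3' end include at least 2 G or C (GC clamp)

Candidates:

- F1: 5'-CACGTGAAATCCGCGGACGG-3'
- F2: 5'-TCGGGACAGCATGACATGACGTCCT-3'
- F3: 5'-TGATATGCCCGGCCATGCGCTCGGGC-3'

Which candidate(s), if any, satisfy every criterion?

F2 only.

F1 (20 nt, A=5 T=2 G=7 C=6): Tm = 2·7 + 4·13 = 66°C, outside 72–83°C ✗; longest run = 3 ✓; length 20 ✓; 3' end CGG has 3 G/C ✓ — fails.
F2 (25 nt, A=6 T=5 G=7 C=7): Tm = 2·11 + 4·14 = 78°C ✓; longest run = 3 ✓; length 25 ✓; 3' end CCT has 2 G/C ✓ — passes.
F3 (26 nt, A=3 T=5 G=9 C=9): Tm = 2·8 + 4·18 = 88°C, outside 72–83°C ✗; longest run = 3 ✓; length 26, outside 19–25 ✗; 3' end GGC has 3 G/C ✓ — fails.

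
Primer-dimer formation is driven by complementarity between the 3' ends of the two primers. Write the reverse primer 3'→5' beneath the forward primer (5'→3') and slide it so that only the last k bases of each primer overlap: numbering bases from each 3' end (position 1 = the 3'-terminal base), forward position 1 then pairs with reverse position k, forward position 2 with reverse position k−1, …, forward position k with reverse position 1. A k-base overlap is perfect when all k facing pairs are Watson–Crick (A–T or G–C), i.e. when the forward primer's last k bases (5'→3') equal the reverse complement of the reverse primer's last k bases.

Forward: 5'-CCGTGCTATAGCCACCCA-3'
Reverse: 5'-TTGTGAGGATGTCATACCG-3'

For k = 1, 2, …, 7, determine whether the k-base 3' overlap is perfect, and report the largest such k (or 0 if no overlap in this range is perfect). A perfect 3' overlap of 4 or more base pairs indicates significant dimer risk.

Longest perfect overlap: 0 complementary base pairs; below the dimer-risk threshold (threshold 4).

Last 7 bases (5'→3') — forward …CCACCCA, reverse …CATACCG.
Reverse complement of the reverse primer's last 7 bases: CGGTATG; its first k bases are the reverse complement of the reverse primer's last k bases, so a perfect k-base overlap needs the forward primer's last k bases to equal them.
Comparing (forward last k vs required): k=1: A vs C ✗; k=2: CA vs CG ✗; k=3: CCA vs CGG ✗; k=4: CCCA vs CGGT ✗; k=5: ACCCA vs CGGTA ✗; k=6: CACCCA vs CGGTAT ✗; k=7: CCACCCA vs CGGTATG ✗.
No overlap length from 1 to 7 is perfect, so the longest perfect 3' overlap is 0.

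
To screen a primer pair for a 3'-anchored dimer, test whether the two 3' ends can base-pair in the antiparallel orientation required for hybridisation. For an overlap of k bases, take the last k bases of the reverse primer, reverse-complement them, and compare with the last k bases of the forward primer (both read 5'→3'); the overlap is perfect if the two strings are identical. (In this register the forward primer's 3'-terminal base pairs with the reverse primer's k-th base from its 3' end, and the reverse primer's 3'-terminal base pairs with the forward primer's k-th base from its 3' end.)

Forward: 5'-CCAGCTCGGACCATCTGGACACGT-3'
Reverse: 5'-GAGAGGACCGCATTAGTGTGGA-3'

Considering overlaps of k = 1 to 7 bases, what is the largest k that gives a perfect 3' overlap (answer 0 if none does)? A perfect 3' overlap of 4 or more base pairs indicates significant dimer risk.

Longest perfect overlap: 1 complementary base pair; below the dimer-risk threshold (threshold 4).

Last 7 bases (5'→3') — forward …GACACGT, reverse …GTGTGGA.
Reverse complement of the reverse primer's last 7 bases: TCCACAC; its first k bases are the reverse complement of the reverse primer's last k bases, so a perfect k-base overlap needs the forward primer's last k bases to equal them.
Comparing (forward last k vs required): k=1: T vs T ✓; k=2: GT vs TC ✗; k=3: CGT vs TCC ✗; k=4: ACGT vs TCCA ✗; k=5: CACGT vs TCCAC ✗; k=6: ACACGT vs TCCACA ✗; k=7: GACACGT vs TCCACAC ✗.
Only k = 1 is perfect, so the longest perfect 3' overlap is 1.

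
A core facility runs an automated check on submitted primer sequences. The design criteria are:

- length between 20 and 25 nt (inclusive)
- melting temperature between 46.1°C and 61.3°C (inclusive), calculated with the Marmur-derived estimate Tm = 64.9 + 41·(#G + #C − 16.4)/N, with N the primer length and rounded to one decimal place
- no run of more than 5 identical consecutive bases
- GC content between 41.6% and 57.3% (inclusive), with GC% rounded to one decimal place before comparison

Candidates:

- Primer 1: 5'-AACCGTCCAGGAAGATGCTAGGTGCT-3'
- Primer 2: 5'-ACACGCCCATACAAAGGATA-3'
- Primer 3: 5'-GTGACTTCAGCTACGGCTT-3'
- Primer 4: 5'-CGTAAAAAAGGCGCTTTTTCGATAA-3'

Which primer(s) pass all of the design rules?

Primer 2 only.

Primer 1 (26 nt, A=7 T=5 G=8 C=6): length 26, outside 20–25 ✗; Tm = 64.9 + 41·(14 − 16.4)/26 = 61.1°C ✓; longest run = 2 ✓; GC 14/26 = 53.8% ✓ — fails.
Primer 2 (20 nt, A=9 T=2 G=3 C=6): length 20 ✓; Tm = 64.9 + 41·(9 − 16.4)/20 = 49.7°C ✓; longest run = 3 ✓; GC 9/20 = 45.0% ✓ — passes.
Primer 3 (19 nt, A=3 T=6 G=5 C=5): length 19, outside 20–25 ✗; Tm = 64.9 + 41·(10 − 16.4)/19 = 51.1°C ✓; longest run = 2 ✓; GC 10/19 = 52.6% ✓ — fails.
Primer 4 (25 nt, A=9 T=7 G=5 C=4): length 25 ✓; Tm = 64.9 + 41·(9 − 16.4)/25 = 52.8°C ✓; longest run = 6, exceeds 5 ✗; GC 9/25 = 36.0%, outside 41.6–57.3% ✗ — fails.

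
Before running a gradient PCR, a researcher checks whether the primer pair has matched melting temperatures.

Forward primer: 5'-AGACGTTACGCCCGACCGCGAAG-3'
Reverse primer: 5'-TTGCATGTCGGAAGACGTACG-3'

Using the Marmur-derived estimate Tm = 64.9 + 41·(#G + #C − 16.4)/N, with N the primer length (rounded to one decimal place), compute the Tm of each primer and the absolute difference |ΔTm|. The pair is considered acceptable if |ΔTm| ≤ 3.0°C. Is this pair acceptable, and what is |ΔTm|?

|ΔTm| = 8.0°C; the pair is not acceptable.

Forward: G+C = 15, N = 23 → Tm = 64.9 + 41·(15 − 16.4)/23 = 62.4°C.
Reverse: G+C = 11, N = 21 → Tm = 64.9 + 41·(11 − 16.4)/21 = 54.4°C.
|ΔTm| = |62.4 − 54.4| = 8.0°C, > 3.0°C.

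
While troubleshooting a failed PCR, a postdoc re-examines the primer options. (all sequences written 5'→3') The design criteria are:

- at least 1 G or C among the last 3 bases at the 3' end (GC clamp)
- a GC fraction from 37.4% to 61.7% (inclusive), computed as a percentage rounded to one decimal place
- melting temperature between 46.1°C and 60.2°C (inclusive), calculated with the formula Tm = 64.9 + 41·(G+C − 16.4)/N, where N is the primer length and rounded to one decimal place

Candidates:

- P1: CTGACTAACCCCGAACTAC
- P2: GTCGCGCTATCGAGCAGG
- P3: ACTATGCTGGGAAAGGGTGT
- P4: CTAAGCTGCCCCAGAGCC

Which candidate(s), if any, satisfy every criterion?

P1 and P3.

P1 (19 nt, A=6 T=3 G=2 C=8): 3' end TAC has 1 G/C ✓; GC 10/19 = 52.6% ✓; Tm = 64.9 + 41·(10 − 16.4)/19 = 51.1°C ✓ — passes.
P2 (18 nt, A=3 T=3 G=7 C=5): 3' end AGG has 2 G/C ✓; GC 12/18 = 66.7%, outside 37.4–61.7% ✗; Tm = 64.9 + 41·(12 − 16.4)/18 = 54.9°C ✓ — fails.
P3 (20 nt, A=5 T=5 G=8 C=2): 3' end TGT has 1 G/C ✓; GC 10/20 = 50.0% ✓; Tm = 64.9 + 41·(10 − 16.4)/20 = 51.8°C ✓ — passes.
P4 (18 nt, A=4 T=2 G=4 C=8): 3' end GCC has 3 G/C ✓; GC 12/18 = 66.7%, outside 37.4–61.7% ✗; Tm = 64.9 + 41·(12 − 16.4)/18 = 54.9°C ✓ — fails.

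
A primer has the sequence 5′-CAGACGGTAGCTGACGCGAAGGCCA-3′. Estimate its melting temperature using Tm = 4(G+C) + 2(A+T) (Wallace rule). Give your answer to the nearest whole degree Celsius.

Base counts: A=7, T=2, G=9, C=7 (length 25).
Tm = 2·(7+2) + 4·(9+7) = 2·9 + 4·16 = 18 + 64 = 82°C.

82°C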